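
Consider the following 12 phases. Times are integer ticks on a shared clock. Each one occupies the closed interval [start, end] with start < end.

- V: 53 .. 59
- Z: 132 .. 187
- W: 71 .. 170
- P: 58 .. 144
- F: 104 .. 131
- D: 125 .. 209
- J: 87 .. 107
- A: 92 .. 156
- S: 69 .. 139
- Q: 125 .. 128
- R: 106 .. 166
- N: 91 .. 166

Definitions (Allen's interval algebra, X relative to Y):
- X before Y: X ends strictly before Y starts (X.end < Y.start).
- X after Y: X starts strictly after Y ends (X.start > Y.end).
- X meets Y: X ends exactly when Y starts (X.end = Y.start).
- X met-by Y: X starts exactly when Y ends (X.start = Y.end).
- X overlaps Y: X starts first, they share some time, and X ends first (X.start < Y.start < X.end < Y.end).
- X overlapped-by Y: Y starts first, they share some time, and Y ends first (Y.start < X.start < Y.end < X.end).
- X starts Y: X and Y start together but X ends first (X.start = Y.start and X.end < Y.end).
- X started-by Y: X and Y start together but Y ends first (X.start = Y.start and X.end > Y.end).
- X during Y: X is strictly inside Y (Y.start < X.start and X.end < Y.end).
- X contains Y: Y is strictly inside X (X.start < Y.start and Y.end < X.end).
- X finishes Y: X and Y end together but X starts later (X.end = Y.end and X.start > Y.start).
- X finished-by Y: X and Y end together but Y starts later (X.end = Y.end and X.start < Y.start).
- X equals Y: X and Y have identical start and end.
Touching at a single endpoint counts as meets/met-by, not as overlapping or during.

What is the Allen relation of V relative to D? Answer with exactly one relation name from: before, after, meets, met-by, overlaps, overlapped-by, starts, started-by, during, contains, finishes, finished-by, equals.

V = [53, 59]; D = [125, 209].
Compare endpoints: V.start < D.start, V.start < D.end, V.end < D.start, V.end < D.end.
That pattern is 'before'.

before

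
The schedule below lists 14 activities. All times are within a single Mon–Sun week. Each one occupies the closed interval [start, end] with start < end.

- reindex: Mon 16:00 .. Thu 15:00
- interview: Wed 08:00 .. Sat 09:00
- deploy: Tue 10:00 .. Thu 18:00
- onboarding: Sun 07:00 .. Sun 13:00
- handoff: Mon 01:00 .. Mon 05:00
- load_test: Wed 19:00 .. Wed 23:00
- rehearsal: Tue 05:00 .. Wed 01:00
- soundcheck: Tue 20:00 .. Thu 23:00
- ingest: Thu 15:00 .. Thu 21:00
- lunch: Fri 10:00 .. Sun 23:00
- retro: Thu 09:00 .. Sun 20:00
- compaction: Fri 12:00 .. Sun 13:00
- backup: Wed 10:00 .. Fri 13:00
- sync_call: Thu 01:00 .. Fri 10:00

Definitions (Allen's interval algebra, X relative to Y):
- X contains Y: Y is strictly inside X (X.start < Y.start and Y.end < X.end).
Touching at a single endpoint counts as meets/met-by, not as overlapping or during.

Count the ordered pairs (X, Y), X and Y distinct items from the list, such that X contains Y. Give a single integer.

18

Checking all 182 ordered pairs for relation 'contains'; matching pairs in alphabetical order:
(backup, ingest): backup contains ingest ✓
(backup, load_test): backup contains load_test ✓
(backup, sync_call): backup contains sync_call ✓
(deploy, load_test): deploy contains load_test ✓
(interview, backup): interview contains backup ✓
(interview, ingest): interview contains ingest ✓
(interview, load_test): interview contains load_test ✓
(interview, sync_call): interview contains sync_call ✓
(lunch, compaction): lunch contains compaction ✓
(lunch, onboarding): lunch contains onboarding ✓
(reindex, load_test): reindex contains load_test ✓
(reindex, rehearsal): reindex contains rehearsal ✓
(retro, compaction): retro contains compaction ✓
(retro, ingest): retro contains ingest ✓
(retro, onboarding): retro contains onboarding ✓
(soundcheck, ingest): soundcheck contains ingest ✓
(soundcheck, load_test): soundcheck contains load_test ✓
(sync_call, ingest): sync_call contains ingest ✓
Count: 18.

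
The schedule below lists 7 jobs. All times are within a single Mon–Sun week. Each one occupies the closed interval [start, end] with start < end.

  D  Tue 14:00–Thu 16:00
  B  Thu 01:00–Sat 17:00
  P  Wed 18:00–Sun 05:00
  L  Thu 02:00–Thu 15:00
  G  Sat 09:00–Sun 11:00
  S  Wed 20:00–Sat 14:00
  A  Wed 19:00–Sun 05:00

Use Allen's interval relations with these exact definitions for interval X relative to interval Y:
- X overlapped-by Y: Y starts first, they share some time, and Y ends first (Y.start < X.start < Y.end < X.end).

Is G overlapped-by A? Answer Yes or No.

Yes

G = [Sat 09:00, Sun 11:00], A = [Wed 19:00, Sun 05:00].
Actual relation of G to A: overlapped-by.
Asked whether 'overlapped-by' holds → Yes.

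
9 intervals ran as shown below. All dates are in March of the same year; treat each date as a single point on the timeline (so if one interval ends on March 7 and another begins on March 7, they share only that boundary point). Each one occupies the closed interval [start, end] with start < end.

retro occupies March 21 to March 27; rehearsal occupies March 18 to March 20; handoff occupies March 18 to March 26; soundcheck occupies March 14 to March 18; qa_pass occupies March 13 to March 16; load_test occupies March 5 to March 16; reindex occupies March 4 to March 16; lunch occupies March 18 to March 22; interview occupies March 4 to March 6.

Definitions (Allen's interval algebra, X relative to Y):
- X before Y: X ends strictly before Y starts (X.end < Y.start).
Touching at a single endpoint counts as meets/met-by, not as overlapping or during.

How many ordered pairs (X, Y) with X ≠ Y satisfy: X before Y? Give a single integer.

20

Checking all 72 ordered pairs for relation 'before'; matching pairs in alphabetical order:
(interview, handoff): interview before handoff ✓
(interview, lunch): interview before lunch ✓
(interview, qa_pass): interview before qa_pass ✓
(interview, rehearsal): interview before rehearsal ✓
(interview, retro): interview before retro ✓
(interview, soundcheck): interview before soundcheck ✓
(load_test, handoff): load_test before handoff ✓
(load_test, lunch): load_test before lunch ✓
(load_test, rehearsal): load_test before rehearsal ✓
(load_test, retro): load_test before retro ✓
(qa_pass, handoff): qa_pass before handoff ✓
(qa_pass, lunch): qa_pass before lunch ✓
(qa_pass, rehearsal): qa_pass before rehearsal ✓
(qa_pass, retro): qa_pass before retro ✓
(rehearsal, retro): rehearsal before retro ✓
(reindex, handoff): reindex before handoff ✓
(reindex, lunch): reindex before lunch ✓
(reindex, rehearsal): reindex before rehearsal ✓
(reindex, retro): reindex before retro ✓
(soundcheck, retro): soundcheck before retro ✓
Count: 20.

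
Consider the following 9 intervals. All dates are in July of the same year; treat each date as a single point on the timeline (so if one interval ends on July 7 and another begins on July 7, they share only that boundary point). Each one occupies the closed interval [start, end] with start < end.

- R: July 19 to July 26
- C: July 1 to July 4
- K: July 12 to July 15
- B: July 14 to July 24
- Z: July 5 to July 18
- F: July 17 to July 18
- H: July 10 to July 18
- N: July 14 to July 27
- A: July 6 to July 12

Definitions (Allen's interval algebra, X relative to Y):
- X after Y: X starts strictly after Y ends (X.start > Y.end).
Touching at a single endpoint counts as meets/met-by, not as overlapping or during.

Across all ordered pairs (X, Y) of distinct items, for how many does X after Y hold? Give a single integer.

Checking all 72 ordered pairs for relation 'after'; matching pairs in alphabetical order:
(A, C): A after C ✓
(B, A): B after A ✓
(B, C): B after C ✓
(F, A): F after A ✓
(F, C): F after C ✓
(F, K): F after K ✓
(H, C): H after C ✓
(K, C): K after C ✓
(N, A): N after A ✓
(N, C): N after C ✓
(R, A): R after A ✓
(R, C): R after C ✓
(R, F): R after F ✓
(R, H): R after H ✓
(R, K): R after K ✓
(R, Z): R after Z ✓
(Z, C): Z after C ✓
Count: 17.

17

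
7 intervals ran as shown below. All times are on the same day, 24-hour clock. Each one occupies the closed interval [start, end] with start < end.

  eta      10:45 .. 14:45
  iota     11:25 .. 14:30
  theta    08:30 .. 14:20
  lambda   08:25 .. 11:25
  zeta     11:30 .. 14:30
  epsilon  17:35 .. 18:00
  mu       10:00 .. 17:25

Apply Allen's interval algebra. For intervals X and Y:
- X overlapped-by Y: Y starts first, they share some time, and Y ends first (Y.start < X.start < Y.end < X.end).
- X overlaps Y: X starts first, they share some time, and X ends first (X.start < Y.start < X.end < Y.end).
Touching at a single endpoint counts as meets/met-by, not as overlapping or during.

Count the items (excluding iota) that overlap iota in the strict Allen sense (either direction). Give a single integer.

1

Target iota = [11:25, 14:30].
epsilon [17:35, 18:00] → after → no.
eta [10:45, 14:45] → contains → no.
lambda [08:25, 11:25] → meets → no.
mu [10:00, 17:25] → contains → no.
theta [08:30, 14:20] → overlaps → counts.
zeta [11:30, 14:30] → finishes → no.
Total: 1.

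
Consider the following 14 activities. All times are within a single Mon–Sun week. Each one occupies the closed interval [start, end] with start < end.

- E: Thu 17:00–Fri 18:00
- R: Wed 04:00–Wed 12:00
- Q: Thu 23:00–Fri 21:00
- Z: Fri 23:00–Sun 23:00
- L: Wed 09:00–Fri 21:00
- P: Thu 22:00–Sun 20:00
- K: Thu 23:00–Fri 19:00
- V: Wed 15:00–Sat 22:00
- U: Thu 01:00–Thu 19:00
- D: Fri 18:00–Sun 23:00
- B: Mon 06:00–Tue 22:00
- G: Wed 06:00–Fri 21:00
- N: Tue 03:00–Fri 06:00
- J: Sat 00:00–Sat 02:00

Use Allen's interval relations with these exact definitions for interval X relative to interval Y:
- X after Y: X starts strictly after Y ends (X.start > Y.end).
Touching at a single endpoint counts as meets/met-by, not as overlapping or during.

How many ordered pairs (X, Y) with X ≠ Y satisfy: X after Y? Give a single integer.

40

Checking all 182 ordered pairs for relation 'after'; matching pairs in alphabetical order:
(D, B): D after B ✓
(D, N): D after N ✓
(D, R): D after R ✓
(D, U): D after U ✓
(E, B): E after B ✓
(E, R): E after R ✓
(G, B): G after B ✓
(J, B): J after B ✓
(J, E): J after E ✓
(J, G): J after G ✓
(J, K): J after K ✓
(J, L): J after L ✓
(J, N): J after N ✓
(J, Q): J after Q ✓
(J, R): J after R ✓
(J, U): J after U ✓
(K, B): K after B ✓
(K, R): K after R ✓
(K, U): K after U ✓
(L, B): L after B ✓
(P, B): P after B ✓
(P, R): P after R ✓
(P, U): P after U ✓
(Q, B): Q after B ✓
... plus 16 further pairs not listed.
Count: 40.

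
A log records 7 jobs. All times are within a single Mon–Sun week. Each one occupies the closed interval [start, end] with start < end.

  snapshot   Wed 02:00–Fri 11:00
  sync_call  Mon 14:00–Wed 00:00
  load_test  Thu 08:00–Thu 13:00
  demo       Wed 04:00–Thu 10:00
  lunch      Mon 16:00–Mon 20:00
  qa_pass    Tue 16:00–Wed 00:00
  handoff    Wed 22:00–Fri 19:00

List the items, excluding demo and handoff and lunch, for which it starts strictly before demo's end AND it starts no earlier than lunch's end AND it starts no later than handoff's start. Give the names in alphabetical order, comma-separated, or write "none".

qa_pass, snapshot

Conditions: its start is strictly before demo's end (X.start < Thu 10:00) AND its start is no earlier than lunch's end (X.start >= Mon 20:00) AND its start is no later than handoff's start (X.start <= Wed 22:00).
load_test: start Thu 08:00 < Thu 10:00? ✓; start Thu 08:00 >= Mon 20:00? ✓; start Thu 08:00 <= Wed 22:00? ✗ → no.
qa_pass: start Tue 16:00 < Thu 10:00? ✓; start Tue 16:00 >= Mon 20:00? ✓; start Tue 16:00 <= Wed 22:00? ✓ → yes.
snapshot: start Wed 02:00 < Thu 10:00? ✓; start Wed 02:00 >= Mon 20:00? ✓; start Wed 02:00 <= Wed 22:00? ✓ → yes.
sync_call: start Mon 14:00 < Thu 10:00? ✓; start Mon 14:00 >= Mon 20:00? ✗; start Mon 14:00 <= Wed 22:00? ✓ → no.
Result: qa_pass, snapshot.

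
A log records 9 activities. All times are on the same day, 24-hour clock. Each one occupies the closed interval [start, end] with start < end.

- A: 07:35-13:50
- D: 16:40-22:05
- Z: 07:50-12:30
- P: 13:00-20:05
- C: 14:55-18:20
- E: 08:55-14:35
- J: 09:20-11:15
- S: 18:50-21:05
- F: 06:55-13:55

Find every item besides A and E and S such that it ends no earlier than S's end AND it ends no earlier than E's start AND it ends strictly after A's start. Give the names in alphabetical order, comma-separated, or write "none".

Conditions: its end is no earlier than S's end (X.end >= 21:05) AND its end is no earlier than E's start (X.end >= 08:55) AND its end is strictly after A's start (X.end > 07:35).
C: end 18:20 >= 21:05? ✗; end 18:20 >= 08:55? ✓; end 18:20 > 07:35? ✓ → no.
D: end 22:05 >= 21:05? ✓; end 22:05 >= 08:55? ✓; end 22:05 > 07:35? ✓ → yes.
F: end 13:55 >= 21:05? ✗; end 13:55 >= 08:55? ✓; end 13:55 > 07:35? ✓ → no.
J: end 11:15 >= 21:05? ✗; end 11:15 >= 08:55? ✓; end 11:15 > 07:35? ✓ → no.
P: end 20:05 >= 21:05? ✗; end 20:05 >= 08:55? ✓; end 20:05 > 07:35? ✓ → no.
Z: end 12:30 >= 21:05? ✗; end 12:30 >= 08:55? ✓; end 12:30 > 07:35? ✓ → no.
Result: D.

D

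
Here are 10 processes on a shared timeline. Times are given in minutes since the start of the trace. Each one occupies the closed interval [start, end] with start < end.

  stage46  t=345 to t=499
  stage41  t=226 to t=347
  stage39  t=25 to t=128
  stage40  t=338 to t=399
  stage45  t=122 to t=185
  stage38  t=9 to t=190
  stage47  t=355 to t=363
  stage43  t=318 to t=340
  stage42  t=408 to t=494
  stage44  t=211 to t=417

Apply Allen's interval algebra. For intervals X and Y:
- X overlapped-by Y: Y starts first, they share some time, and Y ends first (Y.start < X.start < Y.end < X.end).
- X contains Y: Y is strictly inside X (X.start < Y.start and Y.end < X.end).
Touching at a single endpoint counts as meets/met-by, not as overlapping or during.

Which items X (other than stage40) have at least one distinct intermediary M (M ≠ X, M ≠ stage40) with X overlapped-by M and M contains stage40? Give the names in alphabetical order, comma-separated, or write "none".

stage42, stage46

Target stage40 = [t=338, t=399].
Intermediaries M with M contains stage40: stage44.
Via stage44 — items with X overlapped-by stage44: stage42, stage46.
Union: stage42, stage46.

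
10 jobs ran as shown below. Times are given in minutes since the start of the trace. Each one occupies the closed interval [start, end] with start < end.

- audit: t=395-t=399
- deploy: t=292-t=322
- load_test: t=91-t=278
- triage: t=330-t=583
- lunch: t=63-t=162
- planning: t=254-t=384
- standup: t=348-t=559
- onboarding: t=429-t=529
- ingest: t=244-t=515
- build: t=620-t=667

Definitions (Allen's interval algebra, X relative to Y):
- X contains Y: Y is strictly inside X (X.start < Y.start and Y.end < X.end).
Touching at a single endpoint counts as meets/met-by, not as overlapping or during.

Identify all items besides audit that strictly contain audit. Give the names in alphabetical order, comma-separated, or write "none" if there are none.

ingest, standup, triage

Target audit = [t=395, t=399].
build [t=620, t=667] → after → no.
deploy [t=292, t=322] → before → no.
ingest [t=244, t=515] → contains → yes.
load_test [t=91, t=278] → before → no.
lunch [t=63, t=162] → before → no.
onboarding [t=429, t=529] → after → no.
planning [t=254, t=384] → before → no.
standup [t=348, t=559] → contains → yes.
triage [t=330, t=583] → contains → yes.
Result: ingest, standup, triage.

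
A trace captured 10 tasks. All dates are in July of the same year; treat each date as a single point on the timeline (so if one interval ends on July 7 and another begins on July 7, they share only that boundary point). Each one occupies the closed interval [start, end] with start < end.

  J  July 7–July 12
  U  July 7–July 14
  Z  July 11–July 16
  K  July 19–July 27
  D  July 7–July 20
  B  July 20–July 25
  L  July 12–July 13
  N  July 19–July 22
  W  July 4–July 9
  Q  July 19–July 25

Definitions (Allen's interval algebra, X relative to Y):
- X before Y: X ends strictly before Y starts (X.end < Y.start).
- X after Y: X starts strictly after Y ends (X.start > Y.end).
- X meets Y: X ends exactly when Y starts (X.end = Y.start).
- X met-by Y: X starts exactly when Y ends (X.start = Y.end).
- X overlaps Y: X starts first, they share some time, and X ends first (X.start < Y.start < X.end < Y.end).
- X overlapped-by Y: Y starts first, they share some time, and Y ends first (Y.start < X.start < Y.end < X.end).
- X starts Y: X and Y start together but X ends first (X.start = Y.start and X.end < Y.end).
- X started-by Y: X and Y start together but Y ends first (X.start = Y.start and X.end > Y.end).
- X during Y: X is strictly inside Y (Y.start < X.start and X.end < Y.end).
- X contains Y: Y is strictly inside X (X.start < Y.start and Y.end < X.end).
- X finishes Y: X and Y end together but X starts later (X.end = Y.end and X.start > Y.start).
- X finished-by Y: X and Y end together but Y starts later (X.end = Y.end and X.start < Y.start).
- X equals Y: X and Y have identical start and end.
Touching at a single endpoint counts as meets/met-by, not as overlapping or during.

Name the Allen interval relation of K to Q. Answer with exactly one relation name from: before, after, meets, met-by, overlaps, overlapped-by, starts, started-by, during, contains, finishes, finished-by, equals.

started-by

K = [July 19, July 27]; Q = [July 19, July 25].
Compare endpoints: K.start = Q.start, K.start < Q.end, K.end > Q.start, K.end > Q.end.
That pattern is 'started-by'.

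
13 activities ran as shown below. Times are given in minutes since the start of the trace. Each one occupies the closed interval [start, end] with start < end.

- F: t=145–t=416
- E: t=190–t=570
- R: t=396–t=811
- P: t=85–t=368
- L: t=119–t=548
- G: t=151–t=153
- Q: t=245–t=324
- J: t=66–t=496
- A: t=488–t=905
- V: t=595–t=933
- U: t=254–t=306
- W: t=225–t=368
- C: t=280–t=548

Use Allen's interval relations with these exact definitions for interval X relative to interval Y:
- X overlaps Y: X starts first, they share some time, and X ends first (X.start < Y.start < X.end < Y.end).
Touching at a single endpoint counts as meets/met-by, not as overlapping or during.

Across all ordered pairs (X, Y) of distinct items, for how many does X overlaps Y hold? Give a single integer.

25

Checking all 156 ordered pairs for relation 'overlaps'; matching pairs in alphabetical order:
(A, V): A overlaps V ✓
(C, A): C overlaps A ✓
(C, R): C overlaps R ✓
(E, A): E overlaps A ✓
(E, R): E overlaps R ✓
(F, C): F overlaps C ✓
(F, E): F overlaps E ✓
(F, R): F overlaps R ✓
(J, A): J overlaps A ✓
(J, C): J overlaps C ✓
(J, E): J overlaps E ✓
(J, L): J overlaps L ✓
(J, R): J overlaps R ✓
(L, A): L overlaps A ✓
(L, E): L overlaps E ✓
(L, R): L overlaps R ✓
(P, C): P overlaps C ✓
(P, E): P overlaps E ✓
(P, F): P overlaps F ✓
(P, L): P overlaps L ✓
(Q, C): Q overlaps C ✓
(R, A): R overlaps A ✓
(R, V): R overlaps V ✓
(U, C): U overlaps C ✓
... plus 1 further pairs not listed.
Count: 25.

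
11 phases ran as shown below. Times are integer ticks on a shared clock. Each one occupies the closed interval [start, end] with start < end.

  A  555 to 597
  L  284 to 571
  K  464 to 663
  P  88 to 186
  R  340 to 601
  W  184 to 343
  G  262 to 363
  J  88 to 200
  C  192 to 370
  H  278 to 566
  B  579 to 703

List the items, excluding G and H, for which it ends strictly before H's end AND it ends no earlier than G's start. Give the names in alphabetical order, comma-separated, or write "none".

C, W

Conditions: its end is strictly before H's end (X.end < 566) AND its end is no earlier than G's start (X.end >= 262).
A: end 597 < 566? ✗; end 597 >= 262? ✓ → no.
B: end 703 < 566? ✗; end 703 >= 262? ✓ → no.
C: end 370 < 566? ✓; end 370 >= 262? ✓ → yes.
J: end 200 < 566? ✓; end 200 >= 262? ✗ → no.
K: end 663 < 566? ✗; end 663 >= 262? ✓ → no.
L: end 571 < 566? ✗; end 571 >= 262? ✓ → no.
P: end 186 < 566? ✓; end 186 >= 262? ✗ → no.
R: end 601 < 566? ✗; end 601 >= 262? ✓ → no.
W: end 343 < 566? ✓; end 343 >= 262? ✓ → yes.
Result: C, W.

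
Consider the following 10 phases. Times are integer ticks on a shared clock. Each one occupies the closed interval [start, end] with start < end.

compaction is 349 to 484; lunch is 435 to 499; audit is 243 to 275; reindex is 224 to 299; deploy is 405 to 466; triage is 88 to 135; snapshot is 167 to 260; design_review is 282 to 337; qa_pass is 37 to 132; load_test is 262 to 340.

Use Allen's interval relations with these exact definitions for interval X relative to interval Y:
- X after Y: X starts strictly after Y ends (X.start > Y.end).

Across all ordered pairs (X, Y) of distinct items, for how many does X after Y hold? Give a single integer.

34

Checking all 90 ordered pairs for relation 'after'; matching pairs in alphabetical order:
(audit, qa_pass): audit after qa_pass ✓
(audit, triage): audit after triage ✓
(compaction, audit): compaction after audit ✓
(compaction, design_review): compaction after design_review ✓
(compaction, load_test): compaction after load_test ✓
(compaction, qa_pass): compaction after qa_pass ✓
(compaction, reindex): compaction after reindex ✓
(compaction, snapshot): compaction after snapshot ✓
(compaction, triage): compaction after triage ✓
(deploy, audit): deploy after audit ✓
(deploy, design_review): deploy after design_review ✓
(deploy, load_test): deploy after load_test ✓
(deploy, qa_pass): deploy after qa_pass ✓
(deploy, reindex): deploy after reindex ✓
(deploy, snapshot): deploy after snapshot ✓
(deploy, triage): deploy after triage ✓
(design_review, audit): design_review after audit ✓
(design_review, qa_pass): design_review after qa_pass ✓
(design_review, snapshot): design_review after snapshot ✓
(design_review, triage): design_review after triage ✓
(load_test, qa_pass): load_test after qa_pass ✓
(load_test, snapshot): load_test after snapshot ✓
(load_test, triage): load_test after triage ✓
(lunch, audit): lunch after audit ✓
... plus 10 further pairs not listed.
Count: 34.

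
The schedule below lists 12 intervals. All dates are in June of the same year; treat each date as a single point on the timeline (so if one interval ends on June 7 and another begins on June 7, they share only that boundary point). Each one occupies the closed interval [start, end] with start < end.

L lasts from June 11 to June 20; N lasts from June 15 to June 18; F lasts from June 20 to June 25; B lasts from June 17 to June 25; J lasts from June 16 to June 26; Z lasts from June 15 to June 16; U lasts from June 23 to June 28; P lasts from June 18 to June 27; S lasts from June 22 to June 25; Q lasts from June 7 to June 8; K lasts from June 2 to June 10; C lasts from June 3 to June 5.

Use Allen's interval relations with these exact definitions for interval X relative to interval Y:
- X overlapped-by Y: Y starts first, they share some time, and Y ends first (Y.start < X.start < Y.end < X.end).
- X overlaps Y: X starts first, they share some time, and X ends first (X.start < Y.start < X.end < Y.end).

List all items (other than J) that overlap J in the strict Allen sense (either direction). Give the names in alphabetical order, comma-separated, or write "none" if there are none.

L, N, P, U

Target J = [June 16, June 26].
B [June 17, June 25] → during → no.
C [June 3, June 5] → before → no.
F [June 20, June 25] → during → no.
K [June 2, June 10] → before → no.
L [June 11, June 20] → overlaps → yes.
N [June 15, June 18] → overlaps → yes.
P [June 18, June 27] → overlapped-by → yes.
Q [June 7, June 8] → before → no.
S [June 22, June 25] → during → no.
U [June 23, June 28] → overlapped-by → yes.
Z [June 15, June 16] → meets → no.
Result: L, N, P, U.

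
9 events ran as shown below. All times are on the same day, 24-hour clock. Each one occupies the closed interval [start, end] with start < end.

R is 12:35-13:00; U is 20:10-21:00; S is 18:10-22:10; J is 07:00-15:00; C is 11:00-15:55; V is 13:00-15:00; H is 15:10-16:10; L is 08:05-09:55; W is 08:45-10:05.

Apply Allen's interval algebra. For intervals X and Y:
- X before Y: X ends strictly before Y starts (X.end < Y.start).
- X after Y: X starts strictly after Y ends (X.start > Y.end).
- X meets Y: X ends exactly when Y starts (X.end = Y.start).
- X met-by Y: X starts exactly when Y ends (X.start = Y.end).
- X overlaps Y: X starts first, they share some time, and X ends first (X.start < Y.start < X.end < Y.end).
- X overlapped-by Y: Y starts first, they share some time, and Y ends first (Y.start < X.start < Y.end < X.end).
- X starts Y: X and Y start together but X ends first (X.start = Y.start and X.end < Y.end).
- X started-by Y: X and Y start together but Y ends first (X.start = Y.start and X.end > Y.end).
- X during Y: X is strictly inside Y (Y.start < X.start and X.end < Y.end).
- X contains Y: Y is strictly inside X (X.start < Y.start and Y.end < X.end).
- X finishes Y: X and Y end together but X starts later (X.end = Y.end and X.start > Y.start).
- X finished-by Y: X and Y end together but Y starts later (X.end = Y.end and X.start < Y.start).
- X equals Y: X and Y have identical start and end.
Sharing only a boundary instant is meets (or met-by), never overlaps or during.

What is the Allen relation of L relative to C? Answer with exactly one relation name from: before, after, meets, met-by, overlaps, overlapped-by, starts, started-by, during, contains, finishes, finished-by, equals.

before

L = [08:05, 09:55]; C = [11:00, 15:55].
Compare endpoints: L.start < C.start, L.start < C.end, L.end < C.start, L.end < C.end.
That pattern is 'before'.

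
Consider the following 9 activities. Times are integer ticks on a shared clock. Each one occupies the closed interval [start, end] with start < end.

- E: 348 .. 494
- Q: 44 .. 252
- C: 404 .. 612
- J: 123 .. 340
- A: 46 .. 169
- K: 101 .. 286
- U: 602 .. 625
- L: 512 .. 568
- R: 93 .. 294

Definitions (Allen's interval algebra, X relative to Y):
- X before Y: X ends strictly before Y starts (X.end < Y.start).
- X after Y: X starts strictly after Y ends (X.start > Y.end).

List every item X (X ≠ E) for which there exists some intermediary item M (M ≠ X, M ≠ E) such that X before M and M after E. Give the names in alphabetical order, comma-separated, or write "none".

A, J, K, L, Q, R

Target E = [348, 494].
Intermediaries M with M after E: L, U.
Via L — items with X before L: A, J, K, Q, R.
Via U — items with X before U: A, J, K, L, Q, R.
Union: A, J, K, L, Q, R.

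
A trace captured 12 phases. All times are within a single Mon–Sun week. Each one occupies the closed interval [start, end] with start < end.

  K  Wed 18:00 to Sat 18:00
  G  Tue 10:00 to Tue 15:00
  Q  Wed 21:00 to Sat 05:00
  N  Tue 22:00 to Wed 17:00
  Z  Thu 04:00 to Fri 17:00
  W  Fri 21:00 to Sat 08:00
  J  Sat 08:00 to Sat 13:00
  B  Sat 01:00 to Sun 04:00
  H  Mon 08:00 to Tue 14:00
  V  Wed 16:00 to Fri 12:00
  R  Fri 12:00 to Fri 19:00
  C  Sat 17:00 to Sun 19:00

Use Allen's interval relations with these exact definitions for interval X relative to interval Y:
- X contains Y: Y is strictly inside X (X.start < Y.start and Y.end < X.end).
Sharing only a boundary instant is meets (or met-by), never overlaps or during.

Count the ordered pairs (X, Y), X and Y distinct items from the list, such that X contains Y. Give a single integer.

8

Checking all 132 ordered pairs for relation 'contains'; matching pairs in alphabetical order:
(B, J): B contains J ✓
(K, J): K contains J ✓
(K, Q): K contains Q ✓
(K, R): K contains R ✓
(K, W): K contains W ✓
(K, Z): K contains Z ✓
(Q, R): Q contains R ✓
(Q, Z): Q contains Z ✓
Count: 8.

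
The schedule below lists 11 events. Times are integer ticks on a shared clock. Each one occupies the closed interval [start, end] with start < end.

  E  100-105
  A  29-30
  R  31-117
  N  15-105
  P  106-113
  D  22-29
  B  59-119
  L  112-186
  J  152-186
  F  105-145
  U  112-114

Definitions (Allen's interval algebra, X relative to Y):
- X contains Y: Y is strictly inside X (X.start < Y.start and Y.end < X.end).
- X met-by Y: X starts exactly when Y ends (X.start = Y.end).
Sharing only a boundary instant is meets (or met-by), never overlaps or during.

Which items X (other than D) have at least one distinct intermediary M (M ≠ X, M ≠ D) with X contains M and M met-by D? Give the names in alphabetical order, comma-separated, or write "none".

N

Target D = [22, 29].
Intermediaries M with M met-by D: A.
Via A — items with X contains A: N.
Union: N.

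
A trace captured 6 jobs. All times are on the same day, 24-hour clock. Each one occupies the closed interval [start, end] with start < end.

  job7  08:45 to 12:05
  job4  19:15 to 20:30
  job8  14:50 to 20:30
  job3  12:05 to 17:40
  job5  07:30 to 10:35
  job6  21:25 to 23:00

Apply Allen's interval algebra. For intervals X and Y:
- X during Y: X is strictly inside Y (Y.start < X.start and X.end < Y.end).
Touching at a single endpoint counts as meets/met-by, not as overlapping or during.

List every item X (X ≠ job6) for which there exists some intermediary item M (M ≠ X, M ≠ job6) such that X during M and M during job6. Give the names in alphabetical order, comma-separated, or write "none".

Target job6 = [21:25, 23:00].
Intermediaries M with M during job6: none.
Union: none.

none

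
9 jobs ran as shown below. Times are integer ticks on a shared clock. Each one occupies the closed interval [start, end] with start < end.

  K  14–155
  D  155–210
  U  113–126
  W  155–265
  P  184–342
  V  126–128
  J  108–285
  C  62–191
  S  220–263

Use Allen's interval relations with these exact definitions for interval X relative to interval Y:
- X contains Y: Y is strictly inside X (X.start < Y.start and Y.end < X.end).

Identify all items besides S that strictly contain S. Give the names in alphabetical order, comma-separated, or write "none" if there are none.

Target S = [220, 263].
C [62, 191] → before → no.
D [155, 210] → before → no.
J [108, 285] → contains → yes.
K [14, 155] → before → no.
P [184, 342] → contains → yes.
U [113, 126] → before → no.
V [126, 128] → before → no.
W [155, 265] → contains → yes.
Result: J, P, W.

J, P, W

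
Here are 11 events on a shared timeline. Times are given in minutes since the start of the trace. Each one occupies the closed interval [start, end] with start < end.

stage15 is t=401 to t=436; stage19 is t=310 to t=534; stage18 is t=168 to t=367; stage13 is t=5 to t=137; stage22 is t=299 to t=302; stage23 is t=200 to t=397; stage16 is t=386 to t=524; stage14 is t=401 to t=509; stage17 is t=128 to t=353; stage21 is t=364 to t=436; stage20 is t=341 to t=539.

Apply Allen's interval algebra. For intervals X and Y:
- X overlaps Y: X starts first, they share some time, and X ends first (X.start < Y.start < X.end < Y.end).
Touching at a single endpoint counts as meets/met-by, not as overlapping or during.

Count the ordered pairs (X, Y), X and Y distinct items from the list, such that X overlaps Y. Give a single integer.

16

Checking all 110 ordered pairs for relation 'overlaps'; matching pairs in alphabetical order:
(stage13, stage17): stage13 overlaps stage17 ✓
(stage17, stage18): stage17 overlaps stage18 ✓
(stage17, stage19): stage17 overlaps stage19 ✓
(stage17, stage20): stage17 overlaps stage20 ✓
(stage17, stage23): stage17 overlaps stage23 ✓
(stage18, stage19): stage18 overlaps stage19 ✓
(stage18, stage20): stage18 overlaps stage20 ✓
(stage18, stage21): stage18 overlaps stage21 ✓
(stage18, stage23): stage18 overlaps stage23 ✓
(stage19, stage20): stage19 overlaps stage20 ✓
(stage21, stage14): stage21 overlaps stage14 ✓
(stage21, stage16): stage21 overlaps stage16 ✓
(stage23, stage16): stage23 overlaps stage16 ✓
(stage23, stage19): stage23 overlaps stage19 ✓
(stage23, stage20): stage23 overlaps stage20 ✓
(stage23, stage21): stage23 overlaps stage21 ✓
Count: 16.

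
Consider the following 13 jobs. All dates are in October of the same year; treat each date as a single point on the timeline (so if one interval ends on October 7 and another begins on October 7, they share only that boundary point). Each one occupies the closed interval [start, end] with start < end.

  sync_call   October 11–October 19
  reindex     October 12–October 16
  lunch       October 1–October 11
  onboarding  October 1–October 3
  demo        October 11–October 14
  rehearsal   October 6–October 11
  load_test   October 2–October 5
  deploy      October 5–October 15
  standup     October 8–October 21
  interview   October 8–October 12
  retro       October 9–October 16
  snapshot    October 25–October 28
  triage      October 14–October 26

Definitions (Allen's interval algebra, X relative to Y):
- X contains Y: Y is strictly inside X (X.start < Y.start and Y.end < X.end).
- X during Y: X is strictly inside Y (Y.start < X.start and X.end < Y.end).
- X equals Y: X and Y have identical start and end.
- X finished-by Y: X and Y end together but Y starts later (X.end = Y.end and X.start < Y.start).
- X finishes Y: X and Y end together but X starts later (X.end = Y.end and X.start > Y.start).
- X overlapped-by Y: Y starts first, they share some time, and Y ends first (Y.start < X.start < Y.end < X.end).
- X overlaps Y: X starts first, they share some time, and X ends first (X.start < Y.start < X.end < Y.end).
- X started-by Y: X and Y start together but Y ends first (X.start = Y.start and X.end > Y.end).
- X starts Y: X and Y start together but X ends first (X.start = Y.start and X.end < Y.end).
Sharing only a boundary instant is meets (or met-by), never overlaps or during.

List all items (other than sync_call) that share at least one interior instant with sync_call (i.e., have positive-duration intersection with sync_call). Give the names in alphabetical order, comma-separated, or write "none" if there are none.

Target sync_call = [October 11, October 19].
demo [October 11, October 14] → starts → yes.
deploy [October 5, October 15] → overlaps → yes.
interview [October 8, October 12] → overlaps → yes.
load_test [October 2, October 5] → before → no.
lunch [October 1, October 11] → meets → no.
onboarding [October 1, October 3] → before → no.
rehearsal [October 6, October 11] → meets → no.
reindex [October 12, October 16] → during → yes.
retro [October 9, October 16] → overlaps → yes.
snapshot [October 25, October 28] → after → no.
standup [October 8, October 21] → contains → yes.
triage [October 14, October 26] → overlapped-by → yes.
Result: demo, deploy, interview, reindex, retro, standup, triage.

demo, deploy, interview, reindex, retro, standup, triage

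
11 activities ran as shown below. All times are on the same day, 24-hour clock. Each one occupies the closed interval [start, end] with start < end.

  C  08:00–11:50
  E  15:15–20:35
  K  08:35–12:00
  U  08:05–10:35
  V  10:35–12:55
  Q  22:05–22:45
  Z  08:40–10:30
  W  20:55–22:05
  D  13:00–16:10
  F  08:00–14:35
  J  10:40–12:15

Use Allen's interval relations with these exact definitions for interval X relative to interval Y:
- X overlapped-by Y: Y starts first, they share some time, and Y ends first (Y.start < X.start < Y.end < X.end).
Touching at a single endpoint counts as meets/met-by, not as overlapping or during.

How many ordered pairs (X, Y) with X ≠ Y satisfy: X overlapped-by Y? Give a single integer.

Checking all 110 ordered pairs for relation 'overlapped-by'; matching pairs in alphabetical order:
(D, F): D overlapped-by F ✓
(E, D): E overlapped-by D ✓
(J, C): J overlapped-by C ✓
(J, K): J overlapped-by K ✓
(K, C): K overlapped-by C ✓
(K, U): K overlapped-by U ✓
(V, C): V overlapped-by C ✓
(V, K): V overlapped-by K ✓
Count: 8.

8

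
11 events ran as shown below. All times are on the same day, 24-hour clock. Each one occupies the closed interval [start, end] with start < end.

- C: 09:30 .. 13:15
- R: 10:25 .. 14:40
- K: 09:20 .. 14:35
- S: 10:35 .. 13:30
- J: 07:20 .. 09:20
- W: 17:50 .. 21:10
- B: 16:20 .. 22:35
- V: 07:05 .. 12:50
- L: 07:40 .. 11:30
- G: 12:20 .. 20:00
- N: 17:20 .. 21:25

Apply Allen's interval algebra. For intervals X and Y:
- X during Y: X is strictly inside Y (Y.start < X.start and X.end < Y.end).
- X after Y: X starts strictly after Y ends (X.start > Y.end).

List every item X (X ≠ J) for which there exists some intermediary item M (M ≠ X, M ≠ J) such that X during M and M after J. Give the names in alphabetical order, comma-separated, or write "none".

Target J = [07:20, 09:20].
Intermediaries M with M after J: B, C, G, N, R, S, W.
Via B — items with X during B: N, W.
Via C — items with X during C: none.
Via G — items with X during G: none.
Via N — items with X during N: W.
Via R — items with X during R: S.
Via S — items with X during S: none.
Via W — items with X during W: none.
Union: N, S, W.

N, S, W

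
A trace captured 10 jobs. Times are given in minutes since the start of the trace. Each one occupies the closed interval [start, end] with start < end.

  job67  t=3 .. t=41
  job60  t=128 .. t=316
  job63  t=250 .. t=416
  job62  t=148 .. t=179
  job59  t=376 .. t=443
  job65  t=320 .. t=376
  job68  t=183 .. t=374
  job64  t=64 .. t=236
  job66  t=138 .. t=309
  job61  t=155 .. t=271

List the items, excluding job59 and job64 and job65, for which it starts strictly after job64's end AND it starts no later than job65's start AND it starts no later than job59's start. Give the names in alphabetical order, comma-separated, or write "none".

Conditions: its start is strictly after job64's end (X.start > t=236) AND its start is no later than job65's start (X.start <= t=320) AND its start is no later than job59's start (X.start <= t=376).
job60: start t=128 > t=236? ✗; start t=128 <= t=320? ✓; start t=128 <= t=376? ✓ → no.
job61: start t=155 > t=236? ✗; start t=155 <= t=320? ✓; start t=155 <= t=376? ✓ → no.
job62: start t=148 > t=236? ✗; start t=148 <= t=320? ✓; start t=148 <= t=376? ✓ → no.
job63: start t=250 > t=236? ✓; start t=250 <= t=320? ✓; start t=250 <= t=376? ✓ → yes.
job66: start t=138 > t=236? ✗; start t=138 <= t=320? ✓; start t=138 <= t=376? ✓ → no.
job67: start t=3 > t=236? ✗; start t=3 <= t=320? ✓; start t=3 <= t=376? ✓ → no.
job68: start t=183 > t=236? ✗; start t=183 <= t=320? ✓; start t=183 <= t=376? ✓ → no.
Result: job63.

job63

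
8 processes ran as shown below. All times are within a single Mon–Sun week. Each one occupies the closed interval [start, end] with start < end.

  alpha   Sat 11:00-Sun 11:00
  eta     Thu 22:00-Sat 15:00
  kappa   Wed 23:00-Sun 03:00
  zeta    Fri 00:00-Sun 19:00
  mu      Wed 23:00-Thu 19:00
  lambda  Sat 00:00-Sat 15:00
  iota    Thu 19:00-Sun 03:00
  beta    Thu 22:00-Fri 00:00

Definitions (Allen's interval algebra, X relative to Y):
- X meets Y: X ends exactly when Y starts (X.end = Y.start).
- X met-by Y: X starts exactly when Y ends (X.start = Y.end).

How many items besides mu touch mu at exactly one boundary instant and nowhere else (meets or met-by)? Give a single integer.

Target mu = [Wed 23:00, Thu 19:00].
alpha [Sat 11:00, Sun 11:00] → after → no.
beta [Thu 22:00, Fri 00:00] → after → no.
eta [Thu 22:00, Sat 15:00] → after → no.
iota [Thu 19:00, Sun 03:00] → met-by → counts.
kappa [Wed 23:00, Sun 03:00] → started-by → no.
lambda [Sat 00:00, Sat 15:00] → after → no.
zeta [Fri 00:00, Sun 19:00] → after → no.
Total: 1.

1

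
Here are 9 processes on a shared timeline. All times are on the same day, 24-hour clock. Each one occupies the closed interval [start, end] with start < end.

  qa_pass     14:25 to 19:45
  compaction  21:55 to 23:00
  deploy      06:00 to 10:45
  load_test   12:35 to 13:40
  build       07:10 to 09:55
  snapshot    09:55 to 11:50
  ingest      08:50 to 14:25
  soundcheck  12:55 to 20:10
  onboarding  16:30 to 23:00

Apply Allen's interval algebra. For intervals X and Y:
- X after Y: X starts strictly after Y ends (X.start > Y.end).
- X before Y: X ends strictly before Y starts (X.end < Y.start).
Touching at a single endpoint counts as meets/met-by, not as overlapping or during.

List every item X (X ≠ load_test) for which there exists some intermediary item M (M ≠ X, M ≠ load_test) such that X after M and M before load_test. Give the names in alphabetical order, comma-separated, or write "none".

Target load_test = [12:35, 13:40].
Intermediaries M with M before load_test: build, deploy, snapshot.
Via build — items with X after build: compaction, onboarding, qa_pass, soundcheck.
Via deploy — items with X after deploy: compaction, onboarding, qa_pass, soundcheck.
Via snapshot — items with X after snapshot: compaction, onboarding, qa_pass, soundcheck.
Union: compaction, onboarding, qa_pass, soundcheck.

compaction, onboarding, qa_pass, soundcheck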